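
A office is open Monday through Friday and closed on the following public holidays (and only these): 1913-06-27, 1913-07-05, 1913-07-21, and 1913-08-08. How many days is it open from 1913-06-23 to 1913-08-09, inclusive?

1913-06-23 is a Monday.
From 1913-06-23 to 1913-08-09 is 48 days inclusive.
48 = 7 × 6 + 6, so there are 6 full weeks plus 6 extra days.
Each full week contributes 5 weekdays (Mon–Fri): 6 × 5 = 30.
The 6 extra days are Mon, Tue, Wed, Thu, Fri, Sat — 5 of them qualify.
Total: 30 + 5 = 35.
Holidays: 1913-06-27 (Fri); 1913-07-05 (Sat); 1913-07-21 (Mon); 1913-08-08 (Fri).
3 of the 4 holidays fall on weekdays; the rest are weekends and were already excluded.
Business days: 35 − 3 = 32.

32 working days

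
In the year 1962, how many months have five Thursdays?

4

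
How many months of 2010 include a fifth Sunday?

4

A month has five Sundays exactly when Sunday falls within its first (length − 28) days.
Jan: 31 days, starts Fri → 5 of Fri, Sat, Sun ✓
Feb: 28 days, starts Mon → 5 of (none)
Mar: 31 days, starts Mon → 5 of Mon, Tue, Wed
Apr: 30 days, starts Thu → 5 of Thu, Fri
May: 31 days, starts Sat → 5 of Sat, Sun, Mon ✓
Jun: 30 days, starts Tue → 5 of Tue, Wed
Jul: 31 days, starts Thu → 5 of Thu, Fri, Sat
Aug: 31 days, starts Sun → 5 of Sun, Mon, Tue ✓
Sep: 30 days, starts Wed → 5 of Wed, Thu
Oct: 31 days, starts Fri → 5 of Fri, Sat, Sun ✓
Nov: 30 days, starts Mon → 5 of Mon, Tue
Dec: 31 days, starts Wed → 5 of Wed, Thu, Fri
Months with five Sundays: Jan, May, Aug, Oct.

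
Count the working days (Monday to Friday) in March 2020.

22 weekdays

2020-03-01 is a Sunday.
From 2020-03-01 to 2020-03-31 is 31 days inclusive.
31 = 7 × 4 + 3, so there are 4 full weeks plus 3 extra days.
Each full week contributes 5 weekdays (Mon–Fri): 4 × 5 = 20.
The 3 extra days are Sunday, Monday, Tuesday — 2 of them qualify.
Total: 20 + 2 = 22.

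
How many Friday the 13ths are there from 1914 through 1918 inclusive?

9

Friday-the-13ths by year:
1914: Feb, Mar, Nov
1915: Aug
1916: Oct
1917: Apr, Jul
1918: Sep, Dec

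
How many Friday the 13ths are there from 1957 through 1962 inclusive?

Friday-the-13ths by year:
1957: Sep, Dec
1958: Jun
1959: Feb, Mar, Nov
1960: May
1961: Jan, Oct
1962: Apr, Jul

11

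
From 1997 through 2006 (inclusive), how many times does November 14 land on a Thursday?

1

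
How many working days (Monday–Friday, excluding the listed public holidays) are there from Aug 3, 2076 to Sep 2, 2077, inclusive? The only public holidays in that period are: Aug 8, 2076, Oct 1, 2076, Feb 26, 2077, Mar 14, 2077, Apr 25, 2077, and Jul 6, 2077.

Aug 3, 2076 is a Monday.
From Aug 3, 2076 to Sep 2, 2077 is 396 days inclusive.
396 = 7 × 56 + 4, so there are 56 full weeks plus 4 extra days.
Each full week contributes 5 weekdays (Mon–Fri): 56 × 5 = 280.
The 4 extra days are Monday, Tuesday, Wednesday, Thursday — 4 of them qualify.
Total: 280 + 4 = 284.
Holidays: Aug 8, 2076 (Sat); Oct 1, 2076 (Thu); Feb 26, 2077 (Fri); Mar 14, 2077 (Sun); Apr 25, 2077 (Sun); Jul 6, 2077 (Tue).
3 of the 6 holidays fall on weekdays; the rest are weekends and were already excluded.
Business days: 284 − 3 = 281.

281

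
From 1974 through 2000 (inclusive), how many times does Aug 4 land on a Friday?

Day of week of August 4 in each year:
1974: Sun, 1975: Mon, 1976: Wed, 1977: Thu, 1978: Fri ✓, 1979: Sat, 1980: Mon, 1981: Tue, 1982: Wed, 1983: Thu, 1984: Sat, 1985: Sun, 1986: Mon, 1987: Tue, 1988: Thu, 1989: Fri ✓, 1990: Sat, 1991: Sun, 1992: Tue, 1993: Wed, 1994: Thu, 1995: Fri ✓, 1996: Sun, 1997: Mon, 1998: Tue, 1999: Wed, 2000: Fri ✓
Fridays: 1978, 1989, 1995, 2000.

4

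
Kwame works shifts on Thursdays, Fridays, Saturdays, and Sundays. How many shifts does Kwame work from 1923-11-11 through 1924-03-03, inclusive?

1923-11-11 is a Sunday.
That's 114 days from start to end, counting both.
114 = 7 × 16 + 2, so there are 16 full weeks plus 2 extra days.
Each full week contributes 4 days from the set (Thu, Fri, Sat, Sun): 16 × 4 = 64.
The 2 extra days are Sunday, Monday — 1 of them qualifies.
Total: 64 + 1 = 65.

65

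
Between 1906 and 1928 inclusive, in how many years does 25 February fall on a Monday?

Day of week of February 25 in each year:
1906: Sun, 1907: Mon ✓, 1908: Tue, 1909: Thu, 1910: Fri, 1911: Sat, 1912: Sun, 1913: Tue, 1914: Wed, 1915: Thu, 1916: Fri, 1917: Sun, 1918: Mon ✓, 1919: Tue, 1920: Wed, 1921: Fri, 1922: Sat, 1923: Sun, 1924: Mon ✓, 1925: Wed, 1926: Thu, 1927: Fri, 1928: Sat
Mondays: 1907, 1918, 1924.

3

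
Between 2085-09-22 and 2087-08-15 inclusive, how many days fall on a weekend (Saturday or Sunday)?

198

2085-09-22 is a Saturday.
The range spans 693 days (inclusive of both endpoints).
693 = 7 × 99, so the span is exactly 99 full weeks.
Each full week contributes 2 weekend days (Sat, Sun): 99 × 2 = 198.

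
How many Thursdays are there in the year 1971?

1 January 1971 is a Friday.
The range spans 365 days (inclusive of both endpoints).
365 = 7 × 52 + 1, so there are 52 full weeks plus 1 extra day.
Each full week contributes one Thursday: 52 so far.
The 1 extra day is Fri — none qualify.
Total: 52 + 0 = 52.

52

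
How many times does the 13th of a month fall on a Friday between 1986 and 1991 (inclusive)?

Friday-the-13ths by year:
1986: Jun
1987: Feb, Mar, Nov
1988: May
1989: Jan, Oct
1990: Apr, Jul
1991: Sep, Dec

11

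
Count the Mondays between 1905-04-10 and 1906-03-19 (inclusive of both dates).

50

1905-04-10 is a Monday.
The range spans 344 days (inclusive of both endpoints).
344 = 7 × 49 + 1, so there are 49 full weeks plus 1 extra day.
Each full week contributes one Monday: 49 so far.
The 1 extra day is Mon — 1 of them qualifies.
Total: 49 + 1 = 50.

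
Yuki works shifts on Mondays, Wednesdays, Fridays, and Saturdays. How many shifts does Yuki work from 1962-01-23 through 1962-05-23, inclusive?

1962-01-23 is a Tuesday.
That's 121 days from start to end, counting both.
121 = 7 × 17 + 2, so there are 17 full weeks plus 2 extra days.
Each full week contributes 4 days from the set (Mon, Wed, Fri, Sat): 17 × 4 = 68.
The 2 extra days are Tuesday, Wednesday — 1 of them qualifies.
Total: 68 + 1 = 69.

69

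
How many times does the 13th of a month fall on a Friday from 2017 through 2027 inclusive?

19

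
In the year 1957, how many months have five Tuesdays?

5

A month has five Tuesdays exactly when Tuesday falls within its first (length − 28) days.
Jan: 31 days, starts Tue → 5 of Tue, Wed, Thu ✓
Feb: 28 days, starts Fri → 5 of (none)
Mar: 31 days, starts Fri → 5 of Fri, Sat, Sun
Apr: 30 days, starts Mon → 5 of Mon, Tue ✓
May: 31 days, starts Wed → 5 of Wed, Thu, Fri
Jun: 30 days, starts Sat → 5 of Sat, Sun
Jul: 31 days, starts Mon → 5 of Mon, Tue, Wed ✓
Aug: 31 days, starts Thu → 5 of Thu, Fri, Sat
Sep: 30 days, starts Sun → 5 of Sun, Mon
Oct: 31 days, starts Tue → 5 of Tue, Wed, Thu ✓
Nov: 30 days, starts Fri → 5 of Fri, Sat
Dec: 31 days, starts Sun → 5 of Sun, Mon, Tue ✓
Months with five Tuesdays: Jan, Apr, Jul, Oct, Dec.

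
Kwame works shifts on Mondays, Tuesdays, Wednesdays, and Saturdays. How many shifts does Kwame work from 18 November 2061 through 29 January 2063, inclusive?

250

18 November 2061 is a Friday.
From 18 November 2061 to 29 January 2063 is 438 days inclusive.
438 = 7 × 62 + 4, so there are 62 full weeks plus 4 extra days.
Each full week contributes 4 days from the set (Mon, Tue, Wed, Sat): 62 × 4 = 248.
The 4 extra days are Fri, Sat, Sun, Mon — 2 of them qualify.
Total: 248 + 2 = 250.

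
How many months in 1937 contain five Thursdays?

4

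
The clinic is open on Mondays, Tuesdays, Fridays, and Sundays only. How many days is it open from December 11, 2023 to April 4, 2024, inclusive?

December 11, 2023 is a Monday.
That's 116 days from start to end, counting both.
116 = 7 × 16 + 4, so there are 16 full weeks plus 4 extra days.
Each full week contributes 4 days from the set (Mon, Tue, Fri, Sun): 16 × 4 = 64.
The 4 extra days are Mon, Tue, Wed, Thu — 2 of them qualify.
Total: 64 + 2 = 66.

66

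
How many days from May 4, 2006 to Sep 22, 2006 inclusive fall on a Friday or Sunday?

May 4, 2006 is a Thursday.
That's 142 days from start to end, counting both.
142 = 7 × 20 + 2, so there are 20 full weeks plus 2 extra days.
Each full week contributes 2 days from the set (Fri, Sun): 20 × 2 = 40.
The 2 extra days are Thu, Fri — 1 of them qualifies.
Total: 40 + 1 = 41.

41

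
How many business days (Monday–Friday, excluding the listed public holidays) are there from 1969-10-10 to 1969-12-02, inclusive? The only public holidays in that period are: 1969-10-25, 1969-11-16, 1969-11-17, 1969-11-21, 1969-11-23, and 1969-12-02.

35 business days

1969-10-10 is a Friday.
From 1969-10-10 to 1969-12-02 is 54 days inclusive.
54 = 7 × 7 + 5, so there are 7 full weeks plus 5 extra days.
Each full week contributes 5 weekdays (Mon–Fri): 7 × 5 = 35.
The 5 extra days are Fri, Sat, Sun, Mon, Tue — 3 of them qualify.
Total: 35 + 3 = 38.
Holidays: 1969-10-25 (Sat); 1969-11-16 (Sun); 1969-11-17 (Mon); 1969-11-21 (Fri); 1969-11-23 (Sun); 1969-12-02 (Tue).
3 of the 6 holidays fall on weekdays; the rest are weekends and were already excluded.
Business days: 38 − 3 = 35.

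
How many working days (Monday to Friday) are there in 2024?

2024-01-01 is a Monday.
That's 366 days from start to end, counting both.
366 = 7 × 52 + 2, so there are 52 full weeks plus 2 extra days.
Each full week contributes 5 weekdays (Mon–Fri): 52 × 5 = 260.
The 2 extra days are Monday, Tuesday — 2 of them qualify.
Total: 260 + 2 = 262.

262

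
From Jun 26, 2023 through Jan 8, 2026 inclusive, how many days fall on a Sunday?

Jun 26, 2023 is a Monday.
The range spans 928 days (inclusive of both endpoints).
928 = 7 × 132 + 4, so there are 132 full weeks plus 4 extra days.
Each full week contributes one Sunday: 132 so far.
The 4 extra days are Mon, Tue, Wed, Thu — none qualify.
Total: 132 + 0 = 132.

132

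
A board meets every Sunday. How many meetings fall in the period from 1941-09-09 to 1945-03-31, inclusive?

185 Sundays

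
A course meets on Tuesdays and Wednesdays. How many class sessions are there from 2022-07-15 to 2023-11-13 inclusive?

2022-07-15 is a Friday.
The range spans 487 days (inclusive of both endpoints).
487 = 7 × 69 + 4, so there are 69 full weeks plus 4 extra days.
Each full week contributes 2 days from the set (Tue, Wed): 69 × 2 = 138.
The 4 extra days are Fri, Sat, Sun, Mon — none qualify.
Total: 138 + 0 = 138.

138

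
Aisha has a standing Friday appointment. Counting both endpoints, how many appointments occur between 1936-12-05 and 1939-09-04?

1936-12-05 is a Saturday.
That's 1004 days from start to end, counting both.
1004 = 7 × 143 + 3, so there are 143 full weeks plus 3 extra days.
Each full week contributes one Friday: 143 so far.
The 3 extra days are Sat, Sun, Mon — none qualify.
Total: 143 + 0 = 143.

143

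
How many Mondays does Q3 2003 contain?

13

July 1, 2003 is a Tuesday.
The range spans 92 days (inclusive of both endpoints).
92 = 7 × 13 + 1, so there are 13 full weeks plus 1 extra day.
Each full week contributes one Monday: 13 so far.
The 1 extra day is Tuesday — none qualify.
Total: 13 + 0 = 13.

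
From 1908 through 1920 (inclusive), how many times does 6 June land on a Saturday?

Day of week of June 6 in each year:
1908: Sat ✓, 1909: Sun, 1910: Mon, 1911: Tue, 1912: Thu, 1913: Fri, 1914: Sat ✓, 1915: Sun, 1916: Tue, 1917: Wed, 1918: Thu, 1919: Fri, 1920: Sun
Saturdays: 1908, 1914.

2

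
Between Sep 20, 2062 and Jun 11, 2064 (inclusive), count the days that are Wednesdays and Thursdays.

181

Sep 20, 2062 is a Wednesday.
The range spans 631 days (inclusive of both endpoints).
631 = 7 × 90 + 1, so there are 90 full weeks plus 1 extra day.
Each full week contributes 2 days from the set (Wed, Thu): 90 × 2 = 180.
The 1 extra day is Wednesday — 1 of them qualifies.
Total: 180 + 1 = 181.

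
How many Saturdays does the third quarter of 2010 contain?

13

2010-07-01 is a Thursday.
That's 92 days from start to end, counting both.
92 = 7 × 13 + 1, so there are 13 full weeks plus 1 extra day.
Each full week contributes one Saturday: 13 so far.
The 1 extra day is Thursday — none qualify.
Total: 13 + 0 = 13.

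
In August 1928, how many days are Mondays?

4

August 1, 1928 is a Wednesday.
The range spans 31 days (inclusive of both endpoints).
31 = 7 × 4 + 3, so there are 4 full weeks plus 3 extra days.
Each full week contributes one Monday: 4 so far.
The 3 extra days are Wed, Thu, Fri — none qualify.
Total: 4 + 0 = 4.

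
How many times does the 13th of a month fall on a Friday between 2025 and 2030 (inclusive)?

10

Friday-the-13ths by year:
2025: Jun
2026: Feb, Mar, Nov
2027: Aug
2028: Oct
2029: Apr, Jul
2030: Sep, Dec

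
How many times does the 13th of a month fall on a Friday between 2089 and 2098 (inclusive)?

17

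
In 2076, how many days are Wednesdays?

53

2076-01-01 is a Wednesday.
That's 366 days from start to end, counting both.
366 = 7 × 52 + 2, so there are 52 full weeks plus 2 extra days.
Each full week contributes one Wednesday: 52 so far.
The 2 extra days are Wednesday, Thursday — 1 of them qualifies.
Total: 52 + 1 = 53.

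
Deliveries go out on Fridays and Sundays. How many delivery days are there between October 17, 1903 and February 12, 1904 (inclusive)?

34

October 17, 1903 is a Saturday.
From October 17, 1903 to February 12, 1904 is 119 days inclusive.
119 = 7 × 17, so the span is exactly 17 full weeks.
Each full week contributes 2 days from the set (Fri, Sun): 17 × 2 = 34.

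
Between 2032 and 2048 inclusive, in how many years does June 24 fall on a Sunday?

Day of week of June 24 in each year:
2032: Thu, 2033: Fri, 2034: Sat, 2035: Sun ✓, 2036: Tue, 2037: Wed, 2038: Thu, 2039: Fri, 2040: Sun ✓, 2041: Mon, 2042: Tue, 2043: Wed, 2044: Fri, 2045: Sat, 2046: Sun ✓, 2047: Mon, 2048: Wed
Sundays: 2035, 2040, 2046.

3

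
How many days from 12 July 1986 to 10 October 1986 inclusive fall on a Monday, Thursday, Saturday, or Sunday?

52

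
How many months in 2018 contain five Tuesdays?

4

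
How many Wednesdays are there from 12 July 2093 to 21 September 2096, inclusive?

167

12 July 2093 is a Sunday.
That's 1168 days from start to end, counting both.
1168 = 7 × 166 + 6, so there are 166 full weeks plus 6 extra days.
Each full week contributes one Wednesday: 166 so far.
The 6 extra days are Sun, Mon, Tue, Wed, Thu, Fri — 1 of them qualifies.
Total: 166 + 1 = 167.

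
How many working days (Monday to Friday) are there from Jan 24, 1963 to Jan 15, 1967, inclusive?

1037

Jan 24, 1963 is a Thursday.
The range spans 1453 days (inclusive of both endpoints).
1453 = 7 × 207 + 4, so there are 207 full weeks plus 4 extra days.
Each full week contributes 5 weekdays (Mon–Fri): 207 × 5 = 1035.
The 4 extra days are Thu, Fri, Sat, Sun — 2 of them qualify.
Total: 1035 + 2 = 1037.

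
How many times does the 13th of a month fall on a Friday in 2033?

The 13th falls on a Friday when the month's 13th has weekday Fri.
Jan 13 is Thu; Feb 13 is Sun; Mar 13 is Sun; Apr 13 is Wed; May 13 is Fri ✓; Jun 13 is Mon; Jul 13 is Wed; Aug 13 is Sat; Sep 13 is Tue; Oct 13 is Thu; Nov 13 is Sun; Dec 13 is Tue.
Friday the 13ths: May.

1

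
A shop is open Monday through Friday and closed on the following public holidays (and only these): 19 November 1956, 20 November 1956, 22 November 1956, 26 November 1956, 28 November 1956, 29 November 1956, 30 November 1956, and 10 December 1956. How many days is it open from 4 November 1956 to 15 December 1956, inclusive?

4 November 1956 is a Sunday.
That's 42 days from start to end, counting both.
42 = 7 × 6, so the span is exactly 6 full weeks.
Each full week contributes 5 weekdays (Mon–Fri): 6 × 5 = 30.
Holidays: 19 November 1956 (Mon); 20 November 1956 (Tue); 22 November 1956 (Thu); 26 November 1956 (Mon); 28 November 1956 (Wed); 29 November 1956 (Thu); 30 November 1956 (Fri); 10 December 1956 (Mon).
All 8 holidays fall on weekdays, so subtract 8.
Business days: 30 − 8 = 22.

22 working days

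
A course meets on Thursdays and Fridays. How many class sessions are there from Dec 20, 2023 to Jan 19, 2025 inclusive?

Dec 20, 2023 is a Wednesday.
The range spans 397 days (inclusive of both endpoints).
397 = 7 × 56 + 5, so there are 56 full weeks plus 5 extra days.
Each full week contributes 2 days from the set (Thu, Fri): 56 × 2 = 112.
The 5 extra days are Wed, Thu, Fri, Sat, Sun — 2 of them qualify.
Total: 112 + 2 = 114.

114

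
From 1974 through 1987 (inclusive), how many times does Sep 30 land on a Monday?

Day of week of September 30 in each year:
1974: Mon ✓, 1975: Tue, 1976: Thu, 1977: Fri, 1978: Sat, 1979: Sun, 1980: Tue, 1981: Wed, 1982: Thu, 1983: Fri, 1984: Sun, 1985: Mon ✓, 1986: Tue, 1987: Wed
Mondays: 1974, 1985.

2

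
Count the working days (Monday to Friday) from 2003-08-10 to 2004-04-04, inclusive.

170 weekdays

2003-08-10 is a Sunday.
That's 239 days from start to end, counting both.
239 = 7 × 34 + 1, so there are 34 full weeks plus 1 extra day.
Each full week contributes 5 weekdays (Mon–Fri): 34 × 5 = 170.
The 1 extra day is Sun — none qualify.
Total: 170 + 0 = 170.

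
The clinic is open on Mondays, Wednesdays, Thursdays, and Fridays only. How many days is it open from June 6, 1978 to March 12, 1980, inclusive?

369

June 6, 1978 is a Tuesday.
From June 6, 1978 to March 12, 1980 is 646 days inclusive.
646 = 7 × 92 + 2, so there are 92 full weeks plus 2 extra days.
Each full week contributes 4 days from the set (Mon, Wed, Thu, Fri): 92 × 4 = 368.
The 2 extra days are Tue, Wed — 1 of them qualifies.
Total: 368 + 1 = 369.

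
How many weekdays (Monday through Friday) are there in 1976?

1976-01-01 is a Thursday.
That's 366 days from start to end, counting both.
366 = 7 × 52 + 2, so there are 52 full weeks plus 2 extra days.
Each full week contributes 5 weekdays (Mon–Fri): 52 × 5 = 260.
The 2 extra days are Thursday, Friday — 2 of them qualify.
Total: 260 + 2 = 262.

262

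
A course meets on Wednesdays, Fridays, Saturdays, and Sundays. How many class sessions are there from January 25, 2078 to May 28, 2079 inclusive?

280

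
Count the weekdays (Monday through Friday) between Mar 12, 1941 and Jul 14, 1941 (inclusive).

Mar 12, 1941 is a Wednesday.
The range spans 125 days (inclusive of both endpoints).
125 = 7 × 17 + 6, so there are 17 full weeks plus 6 extra days.
Each full week contributes 5 weekdays (Mon–Fri): 17 × 5 = 85.
The 6 extra days are Wed, Thu, Fri, Sat, Sun, Mon — 4 of them qualify.
Total: 85 + 4 = 89.

89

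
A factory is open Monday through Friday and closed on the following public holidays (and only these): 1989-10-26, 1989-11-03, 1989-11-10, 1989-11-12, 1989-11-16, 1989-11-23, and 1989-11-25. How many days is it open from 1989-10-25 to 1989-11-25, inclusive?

1989-10-25 is a Wednesday.
The range spans 32 days (inclusive of both endpoints).
32 = 7 × 4 + 4, so there are 4 full weeks plus 4 extra days.
Each full week contributes 5 weekdays (Mon–Fri): 4 × 5 = 20.
The 4 extra days are Wed, Thu, Fri, Sat — 3 of them qualify.
Total: 20 + 3 = 23.
Holidays: 1989-10-26 (Thu); 1989-11-03 (Fri); 1989-11-10 (Fri); 1989-11-12 (Sun); 1989-11-16 (Thu); 1989-11-23 (Thu); 1989-11-25 (Sat).
5 of the 7 holidays fall on weekdays; the rest are weekends and were already excluded.
Business days: 23 − 5 = 18.

18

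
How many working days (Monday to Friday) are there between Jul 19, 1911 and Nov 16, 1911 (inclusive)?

87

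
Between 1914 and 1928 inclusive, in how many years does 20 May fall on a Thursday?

3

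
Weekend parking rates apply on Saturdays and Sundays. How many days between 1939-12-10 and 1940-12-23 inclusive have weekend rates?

109

1939-12-10 is a Sunday.
The range spans 380 days (inclusive of both endpoints).
380 = 7 × 54 + 2, so there are 54 full weeks plus 2 extra days.
Each full week contributes 2 weekend days (Sat, Sun): 54 × 2 = 108.
The 2 extra days are Sun, Mon — 1 of them qualifies.
Total: 108 + 1 = 109.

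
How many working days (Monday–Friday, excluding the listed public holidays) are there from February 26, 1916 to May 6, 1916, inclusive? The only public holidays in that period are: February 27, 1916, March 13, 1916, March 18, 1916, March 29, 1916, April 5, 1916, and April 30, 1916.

February 26, 1916 is a Saturday.
That's 71 days from start to end, counting both.
71 = 7 × 10 + 1, so there are 10 full weeks plus 1 extra day.
Each full week contributes 5 weekdays (Mon–Fri): 10 × 5 = 50.
The 1 extra day is Saturday — none qualify.
Total: 50 + 0 = 50.
Holidays: February 27, 1916 (Sun); March 13, 1916 (Mon); March 18, 1916 (Sat); March 29, 1916 (Wed); April 5, 1916 (Wed); April 30, 1916 (Sun).
3 of the 6 holidays fall on weekdays; the rest are weekends and were already excluded.
Business days: 50 − 3 = 47.

47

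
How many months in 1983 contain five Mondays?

A month has five Mondays exactly when Monday falls within its first (length − 28) days.
Jan: 31 days, starts Sat → 5 of Sat, Sun, Mon ✓
Feb: 28 days, starts Tue → 5 of (none)
Mar: 31 days, starts Tue → 5 of Tue, Wed, Thu
Apr: 30 days, starts Fri → 5 of Fri, Sat
May: 31 days, starts Sun → 5 of Sun, Mon, Tue ✓
Jun: 30 days, starts Wed → 5 of Wed, Thu
Jul: 31 days, starts Fri → 5 of Fri, Sat, Sun
Aug: 31 days, starts Mon → 5 of Mon, Tue, Wed ✓
Sep: 30 days, starts Thu → 5 of Thu, Fri
Oct: 31 days, starts Sat → 5 of Sat, Sun, Mon ✓
Nov: 30 days, starts Tue → 5 of Tue, Wed
Dec: 31 days, starts Thu → 5 of Thu, Fri, Sat
Months with five Mondays: Jan, May, Aug, Oct.

4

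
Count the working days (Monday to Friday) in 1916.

260 weekdays

January 1, 1916 is a Saturday.
The range spans 366 days (inclusive of both endpoints).
366 = 7 × 52 + 2, so there are 52 full weeks plus 2 extra days.
Each full week contributes 5 weekdays (Mon–Fri): 52 × 5 = 260.
The 2 extra days are Sat, Sun — none qualify.
Total: 260 + 0 = 260.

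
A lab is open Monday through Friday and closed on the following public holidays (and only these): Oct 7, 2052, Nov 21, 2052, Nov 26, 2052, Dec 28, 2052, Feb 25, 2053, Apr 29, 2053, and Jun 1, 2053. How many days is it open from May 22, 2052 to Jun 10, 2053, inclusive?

270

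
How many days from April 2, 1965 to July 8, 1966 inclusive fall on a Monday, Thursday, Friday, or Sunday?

April 2, 1965 is a Friday.
The range spans 463 days (inclusive of both endpoints).
463 = 7 × 66 + 1, so there are 66 full weeks plus 1 extra day.
Each full week contributes 4 days from the set (Mon, Thu, Fri, Sun): 66 × 4 = 264.
The 1 extra day is Fri — 1 of them qualifies.
Total: 264 + 1 = 265.

265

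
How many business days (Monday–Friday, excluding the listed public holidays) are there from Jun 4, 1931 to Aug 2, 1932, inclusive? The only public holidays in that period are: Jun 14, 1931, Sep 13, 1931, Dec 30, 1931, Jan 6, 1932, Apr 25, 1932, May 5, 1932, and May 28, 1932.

300 business days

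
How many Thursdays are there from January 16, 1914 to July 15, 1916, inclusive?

130 Thursdays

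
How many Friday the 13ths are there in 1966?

1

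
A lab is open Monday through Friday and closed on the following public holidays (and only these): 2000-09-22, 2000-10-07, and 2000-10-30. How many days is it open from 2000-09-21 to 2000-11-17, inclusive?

40

2000-09-21 is a Thursday.
From 2000-09-21 to 2000-11-17 is 58 days inclusive.
58 = 7 × 8 + 2, so there are 8 full weeks plus 2 extra days.
Each full week contributes 5 weekdays (Mon–Fri): 8 × 5 = 40.
The 2 extra days are Thu, Fri — 2 of them qualify.
Total: 40 + 2 = 42.
Holidays: 2000-09-22 (Fri); 2000-10-07 (Sat); 2000-10-30 (Mon).
2 of the 3 holidays fall on weekdays; the rest are weekends and were already excluded.
Business days: 42 − 2 = 40.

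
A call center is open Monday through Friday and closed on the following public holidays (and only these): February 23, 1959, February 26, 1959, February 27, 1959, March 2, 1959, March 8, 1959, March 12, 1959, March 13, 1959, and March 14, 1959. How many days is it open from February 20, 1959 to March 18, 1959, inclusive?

13 business days

February 20, 1959 is a Friday.
From February 20, 1959 to March 18, 1959 is 27 days inclusive.
27 = 7 × 3 + 6, so there are 3 full weeks plus 6 extra days.
Each full week contributes 5 weekdays (Mon–Fri): 3 × 5 = 15.
The 6 extra days are Fri, Sat, Sun, Mon, Tue, Wed — 4 of them qualify.
Total: 15 + 4 = 19.
Holidays: February 23, 1959 (Mon); February 26, 1959 (Thu); February 27, 1959 (Fri); March 2, 1959 (Mon); March 8, 1959 (Sun); March 12, 1959 (Thu); March 13, 1959 (Fri); March 14, 1959 (Sat).
6 of the 8 holidays fall on weekdays; the rest are weekends and were already excluded.
Business days: 19 − 6 = 13.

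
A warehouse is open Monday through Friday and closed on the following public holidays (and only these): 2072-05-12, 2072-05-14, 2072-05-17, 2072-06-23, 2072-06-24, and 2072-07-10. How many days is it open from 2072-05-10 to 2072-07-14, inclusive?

2072-05-10 is a Tuesday.
From 2072-05-10 to 2072-07-14 is 66 days inclusive.
66 = 7 × 9 + 3, so there are 9 full weeks plus 3 extra days.
Each full week contributes 5 weekdays (Mon–Fri): 9 × 5 = 45.
The 3 extra days are Tue, Wed, Thu — 3 of them qualify.
Total: 45 + 3 = 48.
Holidays: 2072-05-12 (Thu); 2072-05-14 (Sat); 2072-05-17 (Tue); 2072-06-23 (Thu); 2072-06-24 (Fri); 2072-07-10 (Sun).
4 of the 6 holidays fall on weekdays; the rest are weekends and were already excluded.
Business days: 48 − 4 = 44.

44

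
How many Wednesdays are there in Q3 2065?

Jul 1, 2065 is a Wednesday.
That's 92 days from start to end, counting both.
92 = 7 × 13 + 1, so there are 13 full weeks plus 1 extra day.
Each full week contributes one Wednesday: 13 so far.
The 1 extra day is Wed — 1 of them qualifies.
Total: 13 + 1 = 14.

14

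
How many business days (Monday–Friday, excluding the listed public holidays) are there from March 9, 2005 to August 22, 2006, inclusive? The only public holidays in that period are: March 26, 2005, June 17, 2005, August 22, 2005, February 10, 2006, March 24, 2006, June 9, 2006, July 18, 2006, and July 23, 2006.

374

March 9, 2005 is a Wednesday.
The range spans 532 days (inclusive of both endpoints).
532 = 7 × 76, so the span is exactly 76 full weeks.
Each full week contributes 5 weekdays (Mon–Fri): 76 × 5 = 380.
Holidays: March 26, 2005 (Sat); June 17, 2005 (Fri); August 22, 2005 (Mon); February 10, 2006 (Fri); March 24, 2006 (Fri); June 9, 2006 (Fri); July 18, 2006 (Tue); July 23, 2006 (Sun).
6 of the 8 holidays fall on weekdays; the rest are weekends and were already excluded.
Business days: 380 − 6 = 374.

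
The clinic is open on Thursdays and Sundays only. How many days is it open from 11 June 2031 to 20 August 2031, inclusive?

11 June 2031 is a Wednesday.
That's 71 days from start to end, counting both.
71 = 7 × 10 + 1, so there are 10 full weeks plus 1 extra day.
Each full week contributes 2 days from the set (Thu, Sun): 10 × 2 = 20.
The 1 extra day is Wednesday — none qualify.
Total: 20 + 0 = 20.

20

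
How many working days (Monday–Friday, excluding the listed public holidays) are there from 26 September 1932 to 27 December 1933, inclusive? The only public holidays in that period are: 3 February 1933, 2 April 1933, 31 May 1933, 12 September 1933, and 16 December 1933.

26 September 1932 is a Monday.
The range spans 458 days (inclusive of both endpoints).
458 = 7 × 65 + 3, so there are 65 full weeks plus 3 extra days.
Each full week contributes 5 weekdays (Mon–Fri): 65 × 5 = 325.
The 3 extra days are Mon, Tue, Wed — 3 of them qualify.
Total: 325 + 3 = 328.
Holidays: 3 February 1933 (Fri); 2 April 1933 (Sun); 31 May 1933 (Wed); 12 September 1933 (Tue); 16 December 1933 (Sat).
3 of the 5 holidays fall on weekdays; the rest are weekends and were already excluded.
Business days: 328 − 3 = 325.

325 working days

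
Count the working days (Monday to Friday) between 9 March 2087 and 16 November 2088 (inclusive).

442

9 March 2087 is a Sunday.
That's 619 days from start to end, counting both.
619 = 7 × 88 + 3, so there are 88 full weeks plus 3 extra days.
Each full week contributes 5 weekdays (Mon–Fri): 88 × 5 = 440.
The 3 extra days are Sunday, Monday, Tuesday — 2 of them qualify.
Total: 440 + 2 = 442.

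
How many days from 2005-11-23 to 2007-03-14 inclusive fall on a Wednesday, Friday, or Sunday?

2005-11-23 is a Wednesday.
That's 477 days from start to end, counting both.
477 = 7 × 68 + 1, so there are 68 full weeks plus 1 extra day.
Each full week contributes 3 days from the set (Wed, Fri, Sun): 68 × 3 = 204.
The 1 extra day is Wed — 1 of them qualifies.
Total: 204 + 1 = 205.

205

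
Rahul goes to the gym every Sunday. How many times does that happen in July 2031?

July 1, 2031 is a Tuesday.
That's 31 days from start to end, counting both.
31 = 7 × 4 + 3, so there are 4 full weeks plus 3 extra days.
Each full week contributes one Sunday: 4 so far.
The 3 extra days are Tuesday, Wednesday, Thursday — none qualify.
Total: 4 + 0 = 4.

4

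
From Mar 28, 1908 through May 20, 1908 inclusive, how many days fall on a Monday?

Mar 28, 1908 is a Saturday.
From Mar 28, 1908 to May 20, 1908 is 54 days inclusive.
54 = 7 × 7 + 5, so there are 7 full weeks plus 5 extra days.
Each full week contributes one Monday: 7 so far.
The 5 extra days are Sat, Sun, Mon, Tue, Wed — 1 of them qualifies.
Total: 7 + 1 = 8.

8 Mondays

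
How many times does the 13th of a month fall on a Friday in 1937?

1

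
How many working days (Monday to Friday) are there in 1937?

1 January 1937 is a Friday.
The range spans 365 days (inclusive of both endpoints).
365 = 7 × 52 + 1, so there are 52 full weeks plus 1 extra day.
Each full week contributes 5 weekdays (Mon–Fri): 52 × 5 = 260.
The 1 extra day is Fri — 1 of them qualifies.
Total: 260 + 1 = 261.

261 weekdays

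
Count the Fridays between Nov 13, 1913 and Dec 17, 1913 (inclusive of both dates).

5

Nov 13, 1913 is a Thursday.
The range spans 35 days (inclusive of both endpoints).
35 = 7 × 5, so the span is exactly 5 full weeks.
Each full week contributes one Friday: 5 so far.
Total: 5.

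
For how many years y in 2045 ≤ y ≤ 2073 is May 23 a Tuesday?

Day of week of May 23 in each year:
2045: Tue ✓, 2046: Wed, 2047: Thu, 2048: Sat, 2049: Sun, 2050: Mon, 2051: Tue ✓, 2052: Thu, 2053: Fri, 2054: Sat, 2055: Sun, 2056: Tue ✓, 2057: Wed, 2058: Thu, 2059: Fri, 2060: Sun, 2061: Mon, 2062: Tue ✓, 2063: Wed, 2064: Fri, 2065: Sat, 2066: Sun, 2067: Mon, 2068: Wed, 2069: Thu, 2070: Fri, 2071: Sat, 2072: Mon, 2073: Tue ✓
Tuesdays: 2045, 2051, 2056, 2062, 2073.

5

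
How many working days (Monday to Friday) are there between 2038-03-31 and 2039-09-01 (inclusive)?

372

2038-03-31 is a Wednesday.
From 2038-03-31 to 2039-09-01 is 520 days inclusive.
520 = 7 × 74 + 2, so there are 74 full weeks plus 2 extra days.
Each full week contributes 5 weekdays (Mon–Fri): 74 × 5 = 370.
The 2 extra days are Wed, Thu — 2 of them qualify.
Total: 370 + 2 = 372.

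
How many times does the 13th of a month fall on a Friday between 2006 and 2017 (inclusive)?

Friday-the-13ths by year:
2006: Jan, Oct
2007: Apr, Jul
2008: Jun
2009: Feb, Mar, Nov
2010: Aug
2011: May
2012: Jan, Apr, Jul
2013: Sep, Dec
2014: Jun
2015: Feb, Mar, Nov
2016: May
2017: Jan, Oct

22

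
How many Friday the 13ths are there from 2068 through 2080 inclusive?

24

Friday-the-13ths by year:
2068: Jan, Apr, Jul
2069: Sep, Dec
2070: Jun
2071: Feb, Mar, Nov
2072: May
2073: Jan, Oct
2074: Apr, Jul
2075: Sep, Dec
2076: Mar, Nov
2077: Aug
2078: May
2079: Jan, Oct
2080: Sep, Dec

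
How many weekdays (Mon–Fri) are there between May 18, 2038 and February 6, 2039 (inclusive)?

189

May 18, 2038 is a Tuesday.
That's 265 days from start to end, counting both.
265 = 7 × 37 + 6, so there are 37 full weeks plus 6 extra days.
Each full week contributes 5 weekdays (Mon–Fri): 37 × 5 = 185.
The 6 extra days are Tuesday, Wednesday, Thursday, Friday, Saturday, Sunday — 4 of them qualify.
Total: 185 + 4 = 189.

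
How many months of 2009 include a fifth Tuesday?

A month has five Tuesdays exactly when Tuesday falls within its first (length − 28) days.
Jan: 31 days, starts Thu → 5 of Thu, Fri, Sat
Feb: 28 days, starts Sun → 5 of (none)
Mar: 31 days, starts Sun → 5 of Sun, Mon, Tue ✓
Apr: 30 days, starts Wed → 5 of Wed, Thu
May: 31 days, starts Fri → 5 of Fri, Sat, Sun
Jun: 30 days, starts Mon → 5 of Mon, Tue ✓
Jul: 31 days, starts Wed → 5 of Wed, Thu, Fri
Aug: 31 days, starts Sat → 5 of Sat, Sun, Mon
Sep: 30 days, starts Tue → 5 of Tue, Wed ✓
Oct: 31 days, starts Thu → 5 of Thu, Fri, Sat
Nov: 30 days, starts Sun → 5 of Sun, Mon
Dec: 31 days, starts Tue → 5 of Tue, Wed, Thu ✓
Months with five Tuesdays: Mar, Jun, Sep, Dec.

4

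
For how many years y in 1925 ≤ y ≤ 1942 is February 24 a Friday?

3

Day of week of February 24 in each year:
1925: Tue, 1926: Wed, 1927: Thu, 1928: Fri ✓, 1929: Sun, 1930: Mon, 1931: Tue, 1932: Wed, 1933: Fri ✓, 1934: Sat, 1935: Sun, 1936: Mon, 1937: Wed, 1938: Thu, 1939: Fri ✓, 1940: Sat, 1941: Mon, 1942: Tue
Fridays: 1928, 1933, 1939.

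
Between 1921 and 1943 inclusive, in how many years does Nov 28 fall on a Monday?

4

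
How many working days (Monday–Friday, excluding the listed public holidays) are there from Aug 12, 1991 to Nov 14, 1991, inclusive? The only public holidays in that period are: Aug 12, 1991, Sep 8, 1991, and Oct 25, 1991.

Aug 12, 1991 is a Monday.
From Aug 12, 1991 to Nov 14, 1991 is 95 days inclusive.
95 = 7 × 13 + 4, so there are 13 full weeks plus 4 extra days.
Each full week contributes 5 weekdays (Mon–Fri): 13 × 5 = 65.
The 4 extra days are Monday, Tuesday, Wednesday, Thursday — 4 of them qualify.
Total: 65 + 4 = 69.
Holidays: Aug 12, 1991 (Mon); Sep 8, 1991 (Sun); Oct 25, 1991 (Fri).
2 of the 3 holidays fall on weekdays; the rest are weekends and were already excluded.
Business days: 69 − 2 = 67.

67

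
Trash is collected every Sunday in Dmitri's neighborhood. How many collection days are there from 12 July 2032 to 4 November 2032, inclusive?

16 Sundays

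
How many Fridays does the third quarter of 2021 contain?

13

1 July 2021 is a Thursday.
The range spans 92 days (inclusive of both endpoints).
92 = 7 × 13 + 1, so there are 13 full weeks plus 1 extra day.
Each full week contributes one Friday: 13 so far.
The 1 extra day is Thu — none qualify.
Total: 13 + 0 = 13.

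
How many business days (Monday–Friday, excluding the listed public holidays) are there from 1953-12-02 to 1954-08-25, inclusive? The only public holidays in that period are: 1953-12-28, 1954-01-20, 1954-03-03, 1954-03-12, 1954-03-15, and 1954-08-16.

1953-12-02 is a Wednesday.
That's 267 days from start to end, counting both.
267 = 7 × 38 + 1, so there are 38 full weeks plus 1 extra day.
Each full week contributes 5 weekdays (Mon–Fri): 38 × 5 = 190.
The 1 extra day is Wed — 1 of them qualifies.
Total: 190 + 1 = 191.
Holidays: 1953-12-28 (Mon); 1954-01-20 (Wed); 1954-03-03 (Wed); 1954-03-12 (Fri); 1954-03-15 (Mon); 1954-08-16 (Mon).
All 6 holidays fall on weekdays, so subtract 6.
Business days: 191 − 6 = 185.

185 business days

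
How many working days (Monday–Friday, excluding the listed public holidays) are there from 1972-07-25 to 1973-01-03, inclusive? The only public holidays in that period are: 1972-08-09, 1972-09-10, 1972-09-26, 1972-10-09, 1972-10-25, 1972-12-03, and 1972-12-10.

113 working days

1972-07-25 is a Tuesday.
The range spans 163 days (inclusive of both endpoints).
163 = 7 × 23 + 2, so there are 23 full weeks plus 2 extra days.
Each full week contributes 5 weekdays (Mon–Fri): 23 × 5 = 115.
The 2 extra days are Tue, Wed — 2 of them qualify.
Total: 115 + 2 = 117.
Holidays: 1972-08-09 (Wed); 1972-09-10 (Sun); 1972-09-26 (Tue); 1972-10-09 (Mon); 1972-10-25 (Wed); 1972-12-03 (Sun); 1972-12-10 (Sun).
4 of the 7 holidays fall on weekdays; the rest are weekends and were already excluded.
Business days: 117 − 4 = 113.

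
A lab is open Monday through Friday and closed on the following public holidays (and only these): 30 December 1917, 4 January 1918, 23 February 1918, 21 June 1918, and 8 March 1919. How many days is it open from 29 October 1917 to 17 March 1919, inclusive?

359 business days

29 October 1917 is a Monday.
The range spans 505 days (inclusive of both endpoints).
505 = 7 × 72 + 1, so there are 72 full weeks plus 1 extra day.
Each full week contributes 5 weekdays (Mon–Fri): 72 × 5 = 360.
The 1 extra day is Mon — 1 of them qualifies.
Total: 360 + 1 = 361.
Holidays: 30 December 1917 (Sun); 4 January 1918 (Fri); 23 February 1918 (Sat); 21 June 1918 (Fri); 8 March 1919 (Sat).
2 of the 5 holidays fall on weekdays; the rest are weekends and were already excluded.
Business days: 361 − 2 = 359.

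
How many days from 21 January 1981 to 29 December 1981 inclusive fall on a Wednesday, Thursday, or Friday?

21 January 1981 is a Wednesday.
From 21 January 1981 to 29 December 1981 is 343 days inclusive.
343 = 7 × 49, so the span is exactly 49 full weeks.
Each full week contributes 3 days from the set (Wed, Thu, Fri): 49 × 3 = 147.

147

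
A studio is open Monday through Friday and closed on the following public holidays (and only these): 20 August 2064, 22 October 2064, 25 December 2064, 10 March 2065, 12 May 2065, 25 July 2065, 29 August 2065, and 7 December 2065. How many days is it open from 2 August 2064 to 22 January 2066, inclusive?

2 August 2064 is a Saturday.
The range spans 539 days (inclusive of both endpoints).
539 = 7 × 77, so the span is exactly 77 full weeks.
Each full week contributes 5 weekdays (Mon–Fri): 77 × 5 = 385.
Total: 385.
Holidays: 20 August 2064 (Wed); 22 October 2064 (Wed); 25 December 2064 (Thu); 10 March 2065 (Tue); 12 May 2065 (Tue); 25 July 2065 (Sat); 29 August 2065 (Sat); 7 December 2065 (Mon).
6 of the 8 holidays fall on weekdays; the rest are weekends and were already excluded.
Business days: 385 − 6 = 379.

379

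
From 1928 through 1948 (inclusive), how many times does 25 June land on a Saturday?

2

Day of week of June 25 in each year:
1928: Mon, 1929: Tue, 1930: Wed, 1931: Thu, 1932: Sat ✓, 1933: Sun, 1934: Mon, 1935: Tue, 1936: Thu, 1937: Fri, 1938: Sat ✓, 1939: Sun, 1940: Tue, 1941: Wed, 1942: Thu, 1943: Fri, 1944: Sun, 1945: Mon, 1946: Tue, 1947: Wed, 1948: Fri
Saturdays: 1932, 1938.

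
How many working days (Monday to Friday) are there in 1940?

Jan 1, 1940 is a Monday.
The range spans 366 days (inclusive of both endpoints).
366 = 7 × 52 + 2, so there are 52 full weeks plus 2 extra days.
Each full week contributes 5 weekdays (Mon–Fri): 52 × 5 = 260.
The 2 extra days are Mon, Tue — 2 of them qualify.
Total: 260 + 2 = 262.

262 weekdays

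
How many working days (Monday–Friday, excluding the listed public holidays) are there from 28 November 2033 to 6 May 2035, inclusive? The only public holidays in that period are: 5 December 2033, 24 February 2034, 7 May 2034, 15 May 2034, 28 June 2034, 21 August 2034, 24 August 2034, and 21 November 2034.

368

28 November 2033 is a Monday.
The range spans 525 days (inclusive of both endpoints).
525 = 7 × 75, so the span is exactly 75 full weeks.
Each full week contributes 5 weekdays (Mon–Fri): 75 × 5 = 375.
Holidays: 5 December 2033 (Mon); 24 February 2034 (Fri); 7 May 2034 (Sun); 15 May 2034 (Mon); 28 June 2034 (Wed); 21 August 2034 (Mon); 24 August 2034 (Thu); 21 November 2034 (Tue).
7 of the 8 holidays fall on weekdays; the rest are weekends and were already excluded.
Business days: 375 − 7 = 368.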